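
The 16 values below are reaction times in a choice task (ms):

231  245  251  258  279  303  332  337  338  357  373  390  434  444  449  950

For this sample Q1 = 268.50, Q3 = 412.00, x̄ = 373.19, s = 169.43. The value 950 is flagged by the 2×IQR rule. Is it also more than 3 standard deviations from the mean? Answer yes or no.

z = (950 − 373.19) / 169.43 = 3.40.
|z| = 3.40 > 3.

yes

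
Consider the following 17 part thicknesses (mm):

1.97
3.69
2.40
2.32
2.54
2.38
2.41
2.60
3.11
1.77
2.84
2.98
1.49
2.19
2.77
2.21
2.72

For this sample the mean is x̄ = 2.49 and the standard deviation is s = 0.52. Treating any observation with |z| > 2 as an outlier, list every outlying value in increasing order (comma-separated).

3.69

Cutoffs at x̄ ± 2s: 2.49 ± 2·0.52 = [1.45, 3.53].
3.69: z = 2.31, |z| > 2 → outlier.
Every other value lies within [1.45, 3.53].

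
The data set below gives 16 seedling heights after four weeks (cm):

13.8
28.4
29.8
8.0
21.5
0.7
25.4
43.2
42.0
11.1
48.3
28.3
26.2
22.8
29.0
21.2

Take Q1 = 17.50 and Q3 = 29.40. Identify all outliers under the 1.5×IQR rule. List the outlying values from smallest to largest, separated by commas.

48.3

IQR = Q3 − Q1 = 29.40 − 17.50 = 11.90.
Lower fence = Q1 − 1.5·IQR = 17.50 − 17.85 = -0.35.
Upper fence = Q3 + 1.5·IQR = 29.40 + 17.85 = 47.25.
48.3 > 47.25 → outlier.
All remaining values lie within [-0.35, 47.25].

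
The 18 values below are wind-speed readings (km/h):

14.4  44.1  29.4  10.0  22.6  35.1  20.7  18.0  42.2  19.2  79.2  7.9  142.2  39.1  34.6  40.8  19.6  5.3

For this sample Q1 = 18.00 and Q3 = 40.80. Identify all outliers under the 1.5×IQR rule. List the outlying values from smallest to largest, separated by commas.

79.2, 142.2

IQR = Q3 − Q1 = 40.80 − 18.00 = 22.80.
Lower fence = Q1 − 1.5·IQR = 18.00 − 34.20 = -16.20.
Upper fence = Q3 + 1.5·IQR = 40.80 + 34.20 = 75.00.
79.2 > 75.00 → outlier.
142.2 > 75.00 → outlier.
All remaining values lie within [-16.20, 75.00].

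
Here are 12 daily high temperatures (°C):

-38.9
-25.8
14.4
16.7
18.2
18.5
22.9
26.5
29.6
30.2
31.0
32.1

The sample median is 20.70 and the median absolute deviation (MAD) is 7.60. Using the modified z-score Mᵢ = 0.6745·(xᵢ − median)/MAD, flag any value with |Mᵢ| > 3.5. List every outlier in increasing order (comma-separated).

|Mᵢ| > 3.5 ⇔ |xᵢ − 20.70| > 3.5·7.60/0.6745 = 39.44.
So outliers lie outside [-18.74, 60.14].
-38.9: M = -5.29 → outlier.
-25.8: M = -4.13 → outlier.

-38.9, -25.8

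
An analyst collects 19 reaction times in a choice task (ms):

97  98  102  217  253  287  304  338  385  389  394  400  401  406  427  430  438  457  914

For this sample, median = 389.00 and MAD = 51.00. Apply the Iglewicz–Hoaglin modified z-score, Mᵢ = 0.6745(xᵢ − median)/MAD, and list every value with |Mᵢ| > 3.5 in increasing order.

|Mᵢ| > 3.5 ⇔ |xᵢ − 389.00| > 3.5·51.00/0.6745 = 264.64.
So outliers lie outside [124.36, 653.64].
97: M = -3.86 → outlier.
98: M = -3.85 → outlier.
102: M = -3.80 → outlier.
914: M = 6.94 → outlier.

97, 98, 102, 914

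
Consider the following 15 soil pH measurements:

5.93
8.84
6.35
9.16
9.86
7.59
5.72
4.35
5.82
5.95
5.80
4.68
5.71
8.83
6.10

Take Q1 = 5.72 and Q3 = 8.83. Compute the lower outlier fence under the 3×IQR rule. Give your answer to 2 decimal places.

-3.61

IQR = Q3 − Q1 = 8.83 − 5.72 = 3.11.
Lower fence = Q1 − 3·IQR = 5.72 − 9.33 = -3.61.
Upper fence = Q3 + 3·IQR = 8.83 + 9.33 = 18.16.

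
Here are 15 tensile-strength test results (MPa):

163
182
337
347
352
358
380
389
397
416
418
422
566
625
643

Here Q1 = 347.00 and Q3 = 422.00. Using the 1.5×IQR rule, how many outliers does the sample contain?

5

IQR = 75.00; fences at 347.00 − 112.50 = 234.50 and 422.00 + 112.50 = 534.50.
Outside the cutoffs: 163, 182, 566, 625, 643.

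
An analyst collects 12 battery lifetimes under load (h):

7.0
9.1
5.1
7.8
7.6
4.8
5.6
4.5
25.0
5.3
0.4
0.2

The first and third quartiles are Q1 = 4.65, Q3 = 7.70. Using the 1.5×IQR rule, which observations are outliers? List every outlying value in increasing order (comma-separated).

25.0

IQR = Q3 − Q1 = 7.70 − 4.65 = 3.05.
Lower fence = Q1 − 1.5·IQR = 4.65 − 4.575 = 0.075.
Upper fence = Q3 + 1.5·IQR = 7.70 + 4.575 = 12.275.
25.0 > 12.275 → outlier.
All remaining values lie within [0.075, 12.275].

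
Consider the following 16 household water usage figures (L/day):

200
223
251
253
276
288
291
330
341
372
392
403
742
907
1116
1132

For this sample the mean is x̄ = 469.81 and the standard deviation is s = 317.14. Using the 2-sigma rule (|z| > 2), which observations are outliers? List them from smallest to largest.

Cutoffs at x̄ ± 2s: 469.81 ± 2·317.14 = [-164.47, 1104.09].
1116: z = 2.04, |z| > 2 → outlier.
1132: z = 2.09, |z| > 2 → outlier.
Every other value lies within [-164.47, 1104.09].

1116, 1132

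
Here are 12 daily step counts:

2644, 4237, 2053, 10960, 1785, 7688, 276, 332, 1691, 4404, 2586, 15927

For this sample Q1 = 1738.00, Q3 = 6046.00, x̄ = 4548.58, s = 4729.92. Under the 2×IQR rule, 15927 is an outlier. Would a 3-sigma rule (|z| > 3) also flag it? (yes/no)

no

z = (15927 − 4548.58) / 4729.92 = 2.41.
|z| = 2.41 ≤ 3.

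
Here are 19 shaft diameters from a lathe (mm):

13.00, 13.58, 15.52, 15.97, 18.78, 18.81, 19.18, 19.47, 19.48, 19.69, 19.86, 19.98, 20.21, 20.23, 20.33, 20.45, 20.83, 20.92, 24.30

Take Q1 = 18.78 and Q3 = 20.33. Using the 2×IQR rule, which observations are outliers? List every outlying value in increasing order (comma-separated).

13.00, 13.58, 15.52, 24.30

IQR = Q3 − Q1 = 20.33 − 18.78 = 1.55.
Lower fence = Q1 − 2·IQR = 18.78 − 3.10 = 15.68.
Upper fence = Q3 + 2·IQR = 20.33 + 3.10 = 23.43.
13.00 < 15.68 → outlier.
13.58 < 15.68 → outlier.
15.52 < 15.68 → outlier.
24.30 > 23.43 → outlier.
All remaining values lie within [15.68, 23.43].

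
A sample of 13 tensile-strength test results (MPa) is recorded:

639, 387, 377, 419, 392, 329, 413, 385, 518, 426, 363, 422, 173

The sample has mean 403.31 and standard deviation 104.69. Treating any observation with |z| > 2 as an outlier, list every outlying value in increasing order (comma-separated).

Cutoffs at x̄ ± 2s: 403.31 ± 2·104.69 = [193.93, 612.69].
173: z = -2.20, |z| > 2 → outlier.
639: z = 2.25, |z| > 2 → outlier.
Every other value lies within [193.93, 612.69].

173, 639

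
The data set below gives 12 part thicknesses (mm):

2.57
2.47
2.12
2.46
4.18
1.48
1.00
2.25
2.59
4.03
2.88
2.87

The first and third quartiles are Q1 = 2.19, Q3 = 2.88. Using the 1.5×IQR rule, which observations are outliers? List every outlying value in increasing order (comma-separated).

1.00, 4.03, 4.18

IQR = Q3 − Q1 = 2.88 − 2.19 = 0.69.
Lower fence = Q1 − 1.5·IQR = 2.19 − 1.035 = 1.155.
Upper fence = Q3 + 1.5·IQR = 2.88 + 1.035 = 3.915.
1.00 < 1.155 → outlier.
4.03 > 3.915 → outlier.
4.18 > 3.915 → outlier.
All remaining values lie within [1.155, 3.915].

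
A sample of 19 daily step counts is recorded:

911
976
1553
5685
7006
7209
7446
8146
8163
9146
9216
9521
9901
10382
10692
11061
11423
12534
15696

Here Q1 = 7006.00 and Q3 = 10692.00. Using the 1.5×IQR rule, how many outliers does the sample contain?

2

IQR = 3686.00; fences at 7006.00 − 5529.00 = 1477.00 and 10692.00 + 5529.00 = 16221.00.
Outside the cutoffs: 911, 976.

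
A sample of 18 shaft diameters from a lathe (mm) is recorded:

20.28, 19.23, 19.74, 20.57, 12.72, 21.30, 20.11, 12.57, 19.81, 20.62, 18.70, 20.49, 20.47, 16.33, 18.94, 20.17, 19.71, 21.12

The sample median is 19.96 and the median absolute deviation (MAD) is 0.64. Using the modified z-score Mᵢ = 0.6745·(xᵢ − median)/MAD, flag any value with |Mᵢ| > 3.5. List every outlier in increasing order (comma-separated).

|Mᵢ| > 3.5 ⇔ |xᵢ − 19.96| > 3.5·0.64/0.6745 = 3.32.
So outliers lie outside [16.64, 23.28].
12.57: M = -7.79 → outlier.
12.72: M = -7.63 → outlier.
16.33: M = -3.83 → outlier.

12.57, 12.72, 16.33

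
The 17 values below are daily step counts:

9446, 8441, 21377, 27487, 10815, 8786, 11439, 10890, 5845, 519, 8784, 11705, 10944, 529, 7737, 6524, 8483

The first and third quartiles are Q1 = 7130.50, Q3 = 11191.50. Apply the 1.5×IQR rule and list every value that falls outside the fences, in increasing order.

519, 529, 21377, 27487

IQR = Q3 − Q1 = 11191.50 − 7130.50 = 4061.00.
Lower fence = Q1 − 1.5·IQR = 7130.50 − 6091.50 = 1039.00.
Upper fence = Q3 + 1.5·IQR = 11191.50 + 6091.50 = 17283.00.
519 < 1039.00 → outlier.
529 < 1039.00 → outlier.
21377 > 17283.00 → outlier.
27487 > 17283.00 → outlier.
All remaining values lie within [1039.00, 17283.00].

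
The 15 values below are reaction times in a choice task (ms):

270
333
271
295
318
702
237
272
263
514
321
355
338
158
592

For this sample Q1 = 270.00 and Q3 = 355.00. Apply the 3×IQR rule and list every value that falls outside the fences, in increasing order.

702

IQR = Q3 − Q1 = 355.00 − 270.00 = 85.00.
Lower fence = Q1 − 3·IQR = 270.00 − 255.00 = 15.00.
Upper fence = Q3 + 3·IQR = 355.00 + 255.00 = 610.00.
702 > 610.00 → outlier.
All remaining values lie within [15.00, 610.00].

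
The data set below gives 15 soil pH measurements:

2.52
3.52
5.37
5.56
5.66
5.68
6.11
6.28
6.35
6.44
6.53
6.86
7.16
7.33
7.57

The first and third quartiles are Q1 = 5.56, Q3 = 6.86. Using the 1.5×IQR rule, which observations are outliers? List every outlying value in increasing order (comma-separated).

IQR = Q3 − Q1 = 6.86 − 5.56 = 1.30.
Lower fence = Q1 − 1.5·IQR = 5.56 − 1.95 = 3.61.
Upper fence = Q3 + 1.5·IQR = 6.86 + 1.95 = 8.81.
2.52 < 3.61 → outlier.
3.52 < 3.61 → outlier.
All remaining values lie within [3.61, 8.81].

2.52, 3.52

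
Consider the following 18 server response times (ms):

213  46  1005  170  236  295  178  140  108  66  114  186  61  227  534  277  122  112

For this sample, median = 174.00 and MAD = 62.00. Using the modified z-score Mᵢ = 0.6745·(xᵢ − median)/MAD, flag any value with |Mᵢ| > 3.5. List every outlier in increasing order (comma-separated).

|Mᵢ| > 3.5 ⇔ |xᵢ − 174.00| > 3.5·62.00/0.6745 = 321.72.
So outliers lie outside [-147.72, 495.72].
534: M = 3.92 → outlier.
1005: M = 9.04 → outlier.

534, 1005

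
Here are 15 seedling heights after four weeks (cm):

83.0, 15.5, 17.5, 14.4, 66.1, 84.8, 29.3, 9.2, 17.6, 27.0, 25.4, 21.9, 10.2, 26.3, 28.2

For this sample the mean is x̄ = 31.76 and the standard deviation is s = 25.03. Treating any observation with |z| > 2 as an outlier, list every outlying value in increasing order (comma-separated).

83.0, 84.8

Cutoffs at x̄ ± 2s: 31.76 ± 2·25.03 = [-18.30, 81.82].
83.0: z = 2.05, |z| > 2 → outlier.
84.8: z = 2.12, |z| > 2 → outlier.
Every other value lies within [-18.30, 81.82].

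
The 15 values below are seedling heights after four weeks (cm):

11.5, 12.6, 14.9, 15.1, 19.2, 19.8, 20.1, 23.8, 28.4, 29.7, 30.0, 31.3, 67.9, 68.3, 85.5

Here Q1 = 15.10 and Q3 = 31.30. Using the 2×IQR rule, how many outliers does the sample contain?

3

IQR = 16.20; fences at 15.10 − 32.40 = -17.30 and 31.30 + 32.40 = 63.70.
Outside the cutoffs: 67.9, 68.3, 85.5.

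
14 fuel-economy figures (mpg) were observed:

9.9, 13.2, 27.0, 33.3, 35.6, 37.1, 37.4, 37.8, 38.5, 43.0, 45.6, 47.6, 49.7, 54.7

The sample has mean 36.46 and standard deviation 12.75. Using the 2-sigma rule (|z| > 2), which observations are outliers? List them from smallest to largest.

9.9

Cutoffs at x̄ ± 2s: 36.46 ± 2·12.75 = [10.96, 61.96].
9.9: z = -2.08, |z| > 2 → outlier.
Every other value lies within [10.96, 61.96].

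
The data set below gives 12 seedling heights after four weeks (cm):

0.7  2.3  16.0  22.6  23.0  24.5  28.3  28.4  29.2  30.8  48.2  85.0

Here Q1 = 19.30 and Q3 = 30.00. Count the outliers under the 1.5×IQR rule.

4

IQR = 10.70; fences at 19.30 − 16.05 = 3.25 and 30.00 + 16.05 = 46.05.
Outside the cutoffs: 0.7, 2.3, 48.2, 85.0.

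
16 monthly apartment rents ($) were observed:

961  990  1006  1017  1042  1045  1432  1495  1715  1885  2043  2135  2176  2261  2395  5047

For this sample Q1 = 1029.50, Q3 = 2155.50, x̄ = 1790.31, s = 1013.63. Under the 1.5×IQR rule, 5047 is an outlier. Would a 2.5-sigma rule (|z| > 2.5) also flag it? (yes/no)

yes

z = (5047 − 1790.31) / 1013.63 = 3.21.
|z| = 3.21 > 2.5.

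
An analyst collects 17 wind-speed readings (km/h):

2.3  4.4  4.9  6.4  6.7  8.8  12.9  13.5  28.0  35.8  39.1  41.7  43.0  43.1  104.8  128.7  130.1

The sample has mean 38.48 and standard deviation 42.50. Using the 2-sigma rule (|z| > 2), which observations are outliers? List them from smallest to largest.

128.7, 130.1

Cutoffs at x̄ ± 2s: 38.48 ± 2·42.50 = [-46.52, 123.48].
128.7: z = 2.12, |z| > 2 → outlier.
130.1: z = 2.16, |z| > 2 → outlier.
Every other value lies within [-46.52, 123.48].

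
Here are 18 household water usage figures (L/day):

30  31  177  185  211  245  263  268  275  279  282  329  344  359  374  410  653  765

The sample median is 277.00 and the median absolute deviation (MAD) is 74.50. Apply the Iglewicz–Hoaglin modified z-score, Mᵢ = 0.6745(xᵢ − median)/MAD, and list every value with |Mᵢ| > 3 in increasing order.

|Mᵢ| > 3 ⇔ |xᵢ − 277.00| > 3·74.50/0.6745 = 331.36.
So outliers lie outside [-54.36, 608.36].
653: M = 3.40 → outlier.
765: M = 4.42 → outlier.

653, 765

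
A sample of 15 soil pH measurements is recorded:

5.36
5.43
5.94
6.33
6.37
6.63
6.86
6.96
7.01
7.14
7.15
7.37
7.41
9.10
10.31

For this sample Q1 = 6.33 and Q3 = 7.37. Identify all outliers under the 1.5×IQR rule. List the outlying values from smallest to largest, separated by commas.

9.10, 10.31

IQR = Q3 − Q1 = 7.37 − 6.33 = 1.04.
Lower fence = Q1 − 1.5·IQR = 6.33 − 1.56 = 4.77.
Upper fence = Q3 + 1.5·IQR = 7.37 + 1.56 = 8.93.
9.10 > 8.93 → outlier.
10.31 > 8.93 → outlier.
All remaining values lie within [4.77, 8.93].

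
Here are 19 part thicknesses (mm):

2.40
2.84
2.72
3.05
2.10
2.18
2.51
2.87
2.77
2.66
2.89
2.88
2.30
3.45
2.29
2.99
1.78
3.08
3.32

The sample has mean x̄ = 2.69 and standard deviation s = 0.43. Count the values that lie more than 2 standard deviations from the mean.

Cutoffs: x̄ ± 2s = [1.83, 3.55].
Outside the cutoffs: 1.78.

1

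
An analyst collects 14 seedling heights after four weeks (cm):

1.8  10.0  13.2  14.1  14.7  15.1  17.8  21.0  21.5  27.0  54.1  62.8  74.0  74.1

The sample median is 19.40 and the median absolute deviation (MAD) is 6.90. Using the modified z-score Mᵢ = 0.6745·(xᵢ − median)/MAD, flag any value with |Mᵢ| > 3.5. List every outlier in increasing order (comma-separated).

|Mᵢ| > 3.5 ⇔ |xᵢ − 19.40| > 3.5·6.90/0.6745 = 35.80.
So outliers lie outside [-16.40, 55.20].
62.8: M = 4.24 → outlier.
74.0: M = 5.34 → outlier.
74.1: M = 5.35 → outlier.

62.8, 74.0, 74.1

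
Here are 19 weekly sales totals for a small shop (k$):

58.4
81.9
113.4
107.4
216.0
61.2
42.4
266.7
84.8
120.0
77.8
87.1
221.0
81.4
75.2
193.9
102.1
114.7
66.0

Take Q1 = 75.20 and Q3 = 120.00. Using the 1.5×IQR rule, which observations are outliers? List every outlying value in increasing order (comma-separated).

193.9, 216.0, 221.0, 266.7

IQR = Q3 − Q1 = 120.00 − 75.20 = 44.80.
Lower fence = Q1 − 1.5·IQR = 75.20 − 67.20 = 8.00.
Upper fence = Q3 + 1.5·IQR = 120.00 + 67.20 = 187.20.
193.9 > 187.20 → outlier.
216.0 > 187.20 → outlier.
221.0 > 187.20 → outlier.
266.7 > 187.20 → outlier.
All remaining values lie within [8.00, 187.20].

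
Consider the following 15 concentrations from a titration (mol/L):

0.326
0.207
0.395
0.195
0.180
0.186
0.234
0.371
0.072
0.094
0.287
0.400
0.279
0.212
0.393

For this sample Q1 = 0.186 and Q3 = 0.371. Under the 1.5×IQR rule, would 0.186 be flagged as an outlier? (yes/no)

IQR = Q3 − Q1 = 0.371 − 0.186 = 0.185.
Lower fence = Q1 − 1.5·IQR = 0.186 − 0.2775 = -0.0915.
Upper fence = Q3 + 1.5·IQR = 0.371 + 0.2775 = 0.6485.
0.186 lies within [-0.0915, 0.6485].

no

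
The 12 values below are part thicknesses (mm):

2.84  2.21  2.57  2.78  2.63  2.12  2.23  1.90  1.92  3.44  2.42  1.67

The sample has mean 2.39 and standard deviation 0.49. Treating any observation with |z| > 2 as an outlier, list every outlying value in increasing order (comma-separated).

Cutoffs at x̄ ± 2s: 2.39 ± 2·0.49 = [1.41, 3.37].
3.44: z = 2.14, |z| > 2 → outlier.
Every other value lies within [1.41, 3.37].

3.44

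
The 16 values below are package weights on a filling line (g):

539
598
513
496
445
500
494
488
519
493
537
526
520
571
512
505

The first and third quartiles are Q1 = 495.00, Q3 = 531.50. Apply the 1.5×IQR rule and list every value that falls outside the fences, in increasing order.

IQR = Q3 − Q1 = 531.50 − 495.00 = 36.50.
Lower fence = Q1 − 1.5·IQR = 495.00 − 54.75 = 440.25.
Upper fence = Q3 + 1.5·IQR = 531.50 + 54.75 = 586.25.
598 > 586.25 → outlier.
All remaining values lie within [440.25, 586.25].

598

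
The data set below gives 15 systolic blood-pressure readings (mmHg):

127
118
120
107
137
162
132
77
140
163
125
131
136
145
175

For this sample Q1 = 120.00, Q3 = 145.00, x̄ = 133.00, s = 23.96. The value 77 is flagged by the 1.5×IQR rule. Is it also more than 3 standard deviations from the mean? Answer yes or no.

z = (77 − 133.00) / 23.96 = -2.34.
|z| = 2.34 ≤ 3.

no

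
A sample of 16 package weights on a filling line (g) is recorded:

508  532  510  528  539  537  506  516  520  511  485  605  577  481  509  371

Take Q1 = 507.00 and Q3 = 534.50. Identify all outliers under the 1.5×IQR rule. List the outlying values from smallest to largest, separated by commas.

371, 577, 605

IQR = Q3 − Q1 = 534.50 − 507.00 = 27.50.
Lower fence = Q1 − 1.5·IQR = 507.00 − 41.25 = 465.75.
Upper fence = Q3 + 1.5·IQR = 534.50 + 41.25 = 575.75.
371 < 465.75 → outlier.
577 > 575.75 → outlier.
605 > 575.75 → outlier.
All remaining values lie within [465.75, 575.75].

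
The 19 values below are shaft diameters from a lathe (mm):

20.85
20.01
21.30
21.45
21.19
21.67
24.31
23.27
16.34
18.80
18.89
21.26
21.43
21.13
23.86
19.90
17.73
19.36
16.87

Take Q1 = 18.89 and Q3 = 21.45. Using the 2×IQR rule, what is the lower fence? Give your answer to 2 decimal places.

IQR = Q3 − Q1 = 21.45 − 18.89 = 2.56.
Lower fence = Q1 − 2·IQR = 18.89 − 5.12 = 13.77.
Upper fence = Q3 + 2·IQR = 21.45 + 5.12 = 26.57.

13.77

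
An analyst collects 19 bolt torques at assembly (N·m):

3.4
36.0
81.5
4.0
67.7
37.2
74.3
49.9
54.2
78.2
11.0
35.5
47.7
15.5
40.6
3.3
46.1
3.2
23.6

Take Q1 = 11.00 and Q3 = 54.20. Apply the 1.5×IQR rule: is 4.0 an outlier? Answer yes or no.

no

IQR = Q3 − Q1 = 54.20 − 11.00 = 43.20.
Lower fence = Q1 − 1.5·IQR = 11.00 − 64.80 = -53.80.
Upper fence = Q3 + 1.5·IQR = 54.20 + 64.80 = 119.00.
4.0 lies within [-53.80, 119.00].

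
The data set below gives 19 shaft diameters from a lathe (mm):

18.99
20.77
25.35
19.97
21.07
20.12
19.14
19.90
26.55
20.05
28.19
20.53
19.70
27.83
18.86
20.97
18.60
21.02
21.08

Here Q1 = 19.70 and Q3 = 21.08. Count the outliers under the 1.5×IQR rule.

4

IQR = 1.38; fences at 19.70 − 2.07 = 17.63 and 21.08 + 2.07 = 23.15.
Outside the cutoffs: 25.35, 26.55, 27.83, 28.19.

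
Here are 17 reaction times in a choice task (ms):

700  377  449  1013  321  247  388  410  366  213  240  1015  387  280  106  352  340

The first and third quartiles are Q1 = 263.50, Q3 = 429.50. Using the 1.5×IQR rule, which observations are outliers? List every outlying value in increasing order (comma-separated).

700, 1013, 1015

IQR = Q3 − Q1 = 429.50 − 263.50 = 166.00.
Lower fence = Q1 − 1.5·IQR = 263.50 − 249.00 = 14.50.
Upper fence = Q3 + 1.5·IQR = 429.50 + 249.00 = 678.50.
700 > 678.50 → outlier.
1013 > 678.50 → outlier.
1015 > 678.50 → outlier.
All remaining values lie within [14.50, 678.50].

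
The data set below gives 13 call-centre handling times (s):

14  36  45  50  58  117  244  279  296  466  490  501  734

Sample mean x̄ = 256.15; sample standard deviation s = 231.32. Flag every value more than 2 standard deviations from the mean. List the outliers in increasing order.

Cutoffs at x̄ ± 2s: 256.15 ± 2·231.32 = [-206.49, 718.79].
734: z = 2.07, |z| > 2 → outlier.
Every other value lies within [-206.49, 718.79].

734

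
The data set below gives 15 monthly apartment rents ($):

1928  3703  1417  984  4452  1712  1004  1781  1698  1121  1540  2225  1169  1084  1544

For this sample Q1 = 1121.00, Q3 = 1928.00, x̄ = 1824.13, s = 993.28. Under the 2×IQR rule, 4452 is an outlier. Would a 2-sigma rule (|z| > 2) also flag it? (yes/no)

yes

z = (4452 − 1824.13) / 993.28 = 2.65.
|z| = 2.65 > 2.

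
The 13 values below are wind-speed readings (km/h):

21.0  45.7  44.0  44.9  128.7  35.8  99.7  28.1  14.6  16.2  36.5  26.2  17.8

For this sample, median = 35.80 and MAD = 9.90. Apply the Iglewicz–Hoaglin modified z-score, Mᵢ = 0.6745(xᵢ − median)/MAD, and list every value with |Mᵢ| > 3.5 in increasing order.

|Mᵢ| > 3.5 ⇔ |xᵢ − 35.80| > 3.5·9.90/0.6745 = 51.37.
So outliers lie outside [-15.57, 87.17].
99.7: M = 4.35 → outlier.
128.7: M = 6.33 → outlier.

99.7, 128.7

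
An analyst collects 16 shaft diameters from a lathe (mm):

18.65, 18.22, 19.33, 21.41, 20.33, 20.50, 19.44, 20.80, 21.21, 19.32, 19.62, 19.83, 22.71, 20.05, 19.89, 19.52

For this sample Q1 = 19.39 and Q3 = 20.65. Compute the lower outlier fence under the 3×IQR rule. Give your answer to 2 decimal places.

IQR = Q3 − Q1 = 20.65 − 19.39 = 1.26.
Lower fence = Q1 − 3·IQR = 19.39 − 3.78 = 15.61.
Upper fence = Q3 + 3·IQR = 20.65 + 3.78 = 24.43.

15.61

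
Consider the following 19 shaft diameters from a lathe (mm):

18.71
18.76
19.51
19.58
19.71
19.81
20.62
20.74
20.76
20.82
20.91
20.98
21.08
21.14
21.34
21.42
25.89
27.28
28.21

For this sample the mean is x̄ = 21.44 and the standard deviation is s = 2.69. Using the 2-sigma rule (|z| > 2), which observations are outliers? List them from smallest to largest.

Cutoffs at x̄ ± 2s: 21.44 ± 2·2.69 = [16.06, 26.82].
27.28: z = 2.17, |z| > 2 → outlier.
28.21: z = 2.52, |z| > 2 → outlier.
Every other value lies within [16.06, 26.82].

27.28, 28.21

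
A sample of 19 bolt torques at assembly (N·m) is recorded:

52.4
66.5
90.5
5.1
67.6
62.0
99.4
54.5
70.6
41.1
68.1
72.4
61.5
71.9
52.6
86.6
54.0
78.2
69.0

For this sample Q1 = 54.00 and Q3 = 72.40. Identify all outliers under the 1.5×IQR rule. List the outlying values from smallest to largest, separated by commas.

5.1

IQR = Q3 − Q1 = 72.40 − 54.00 = 18.40.
Lower fence = Q1 − 1.5·IQR = 54.00 − 27.60 = 26.40.
Upper fence = Q3 + 1.5·IQR = 72.40 + 27.60 = 100.00.
5.1 < 26.40 → outlier.
All remaining values lie within [26.40, 100.00].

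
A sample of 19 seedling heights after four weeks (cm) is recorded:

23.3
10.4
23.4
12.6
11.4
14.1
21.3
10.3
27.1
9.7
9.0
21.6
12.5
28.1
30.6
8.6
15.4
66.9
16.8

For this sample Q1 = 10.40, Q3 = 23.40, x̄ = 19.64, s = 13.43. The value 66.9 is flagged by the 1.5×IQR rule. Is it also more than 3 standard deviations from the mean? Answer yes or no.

z = (66.9 − 19.64) / 13.43 = 3.52.
|z| = 3.52 > 3.

yes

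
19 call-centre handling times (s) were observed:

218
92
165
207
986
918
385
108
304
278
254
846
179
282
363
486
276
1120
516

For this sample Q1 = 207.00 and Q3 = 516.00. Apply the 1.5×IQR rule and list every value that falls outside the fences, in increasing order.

986, 1120

IQR = Q3 − Q1 = 516.00 − 207.00 = 309.00.
Lower fence = Q1 − 1.5·IQR = 207.00 − 463.50 = -256.50.
Upper fence = Q3 + 1.5·IQR = 516.00 + 463.50 = 979.50.
986 > 979.50 → outlier.
1120 > 979.50 → outlier.
All remaining values lie within [-256.50, 979.50].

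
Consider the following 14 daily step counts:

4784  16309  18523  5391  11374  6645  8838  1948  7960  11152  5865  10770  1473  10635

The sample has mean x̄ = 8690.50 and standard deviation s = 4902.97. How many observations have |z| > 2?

Cutoffs: x̄ ± 2s = [-1115.44, 18496.44].
Outside the cutoffs: 18523.

1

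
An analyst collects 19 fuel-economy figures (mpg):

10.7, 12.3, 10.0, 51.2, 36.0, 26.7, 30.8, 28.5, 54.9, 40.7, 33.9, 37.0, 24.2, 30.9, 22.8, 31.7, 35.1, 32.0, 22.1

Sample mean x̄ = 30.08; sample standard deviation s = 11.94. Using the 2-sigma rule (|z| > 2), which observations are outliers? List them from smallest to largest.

Cutoffs at x̄ ± 2s: 30.08 ± 2·11.94 = [6.20, 53.96].
54.9: z = 2.08, |z| > 2 → outlier.
Every other value lies within [6.20, 53.96].

54.9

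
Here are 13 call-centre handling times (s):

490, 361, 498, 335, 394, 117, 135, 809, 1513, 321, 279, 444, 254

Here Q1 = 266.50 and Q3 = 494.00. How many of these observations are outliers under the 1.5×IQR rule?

1

IQR = 227.50; fences at 266.50 − 341.25 = -74.75 and 494.00 + 341.25 = 835.25.
Outside the cutoffs: 1513.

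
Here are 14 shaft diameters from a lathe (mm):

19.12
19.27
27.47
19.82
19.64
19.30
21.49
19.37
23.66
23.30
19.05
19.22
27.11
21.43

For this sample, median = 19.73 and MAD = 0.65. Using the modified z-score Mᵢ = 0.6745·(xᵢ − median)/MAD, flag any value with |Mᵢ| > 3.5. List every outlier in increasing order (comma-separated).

|Mᵢ| > 3.5 ⇔ |xᵢ − 19.73| > 3.5·0.65/0.6745 = 3.37.
So outliers lie outside [16.36, 23.10].
23.30: M = 3.70 → outlier.
23.66: M = 4.08 → outlier.
27.11: M = 7.66 → outlier.
27.47: M = 8.03 → outlier.

23.30, 23.66, 27.11, 27.47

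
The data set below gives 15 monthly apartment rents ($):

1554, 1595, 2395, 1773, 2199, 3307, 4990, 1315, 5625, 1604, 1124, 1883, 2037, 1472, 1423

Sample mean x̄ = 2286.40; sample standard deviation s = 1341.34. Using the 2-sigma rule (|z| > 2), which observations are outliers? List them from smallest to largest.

Cutoffs at x̄ ± 2s: 2286.40 ± 2·1341.34 = [-396.28, 4969.08].
4990: z = 2.02, |z| > 2 → outlier.
5625: z = 2.49, |z| > 2 → outlier.
Every other value lies within [-396.28, 4969.08].

4990, 5625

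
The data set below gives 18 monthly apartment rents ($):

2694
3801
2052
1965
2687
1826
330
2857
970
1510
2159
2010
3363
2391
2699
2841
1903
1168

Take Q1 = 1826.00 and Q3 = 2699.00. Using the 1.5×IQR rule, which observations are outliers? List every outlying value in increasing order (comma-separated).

330

IQR = Q3 − Q1 = 2699.00 − 1826.00 = 873.00.
Lower fence = Q1 − 1.5·IQR = 1826.00 − 1309.50 = 516.50.
Upper fence = Q3 + 1.5·IQR = 2699.00 + 1309.50 = 4008.50.
330 < 516.50 → outlier.
All remaining values lie within [516.50, 4008.50].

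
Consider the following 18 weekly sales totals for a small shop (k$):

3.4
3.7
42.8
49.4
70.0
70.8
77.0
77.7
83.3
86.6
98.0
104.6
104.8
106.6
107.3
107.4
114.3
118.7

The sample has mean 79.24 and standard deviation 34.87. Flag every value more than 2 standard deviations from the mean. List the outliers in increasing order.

Cutoffs at x̄ ± 2s: 79.24 ± 2·34.87 = [9.50, 148.98].
3.4: z = -2.17, |z| > 2 → outlier.
3.7: z = -2.17, |z| > 2 → outlier.
Every other value lies within [9.50, 148.98].

3.4, 3.7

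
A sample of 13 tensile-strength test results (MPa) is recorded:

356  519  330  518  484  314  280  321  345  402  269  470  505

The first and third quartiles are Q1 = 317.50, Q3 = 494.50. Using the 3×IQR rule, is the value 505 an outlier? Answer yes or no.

no

IQR = Q3 − Q1 = 494.50 − 317.50 = 177.00.
Lower fence = Q1 − 3·IQR = 317.50 − 531.00 = -213.50.
Upper fence = Q3 + 3·IQR = 494.50 + 531.00 = 1025.50.
505 lies within [-213.50, 1025.50].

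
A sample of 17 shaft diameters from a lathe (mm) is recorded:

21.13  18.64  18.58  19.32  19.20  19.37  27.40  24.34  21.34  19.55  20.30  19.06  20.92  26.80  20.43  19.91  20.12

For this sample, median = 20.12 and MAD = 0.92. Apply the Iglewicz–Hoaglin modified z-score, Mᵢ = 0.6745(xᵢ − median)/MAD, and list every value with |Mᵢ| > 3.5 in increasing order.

26.80, 27.40

|Mᵢ| > 3.5 ⇔ |xᵢ − 20.12| > 3.5·0.92/0.6745 = 4.77.
So outliers lie outside [15.35, 24.89].
26.80: M = 4.90 → outlier.
27.40: M = 5.34 → outlier.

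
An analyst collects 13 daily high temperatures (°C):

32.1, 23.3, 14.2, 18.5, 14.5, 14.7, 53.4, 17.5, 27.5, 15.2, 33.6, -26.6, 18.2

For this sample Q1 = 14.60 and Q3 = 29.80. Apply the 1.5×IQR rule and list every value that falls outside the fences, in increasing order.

-26.6, 53.4

IQR = Q3 − Q1 = 29.80 − 14.60 = 15.20.
Lower fence = Q1 − 1.5·IQR = 14.60 − 22.80 = -8.20.
Upper fence = Q3 + 1.5·IQR = 29.80 + 22.80 = 52.60.
-26.6 < -8.20 → outlier.
53.4 > 52.60 → outlier.
All remaining values lie within [-8.20, 52.60].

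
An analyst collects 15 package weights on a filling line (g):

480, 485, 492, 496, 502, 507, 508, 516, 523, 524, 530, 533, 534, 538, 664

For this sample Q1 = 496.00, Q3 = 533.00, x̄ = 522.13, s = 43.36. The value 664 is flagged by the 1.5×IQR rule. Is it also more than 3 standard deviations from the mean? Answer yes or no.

z = (664 − 522.13) / 43.36 = 3.27.
|z| = 3.27 > 3.

yes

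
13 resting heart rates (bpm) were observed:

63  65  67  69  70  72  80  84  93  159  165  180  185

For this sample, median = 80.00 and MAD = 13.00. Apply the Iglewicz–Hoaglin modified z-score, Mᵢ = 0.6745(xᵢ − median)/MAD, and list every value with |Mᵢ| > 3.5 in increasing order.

|Mᵢ| > 3.5 ⇔ |xᵢ − 80.00| > 3.5·13.00/0.6745 = 67.46.
So outliers lie outside [12.54, 147.46].
159: M = 4.10 → outlier.
165: M = 4.41 → outlier.
180: M = 5.19 → outlier.
185: M = 5.45 → outlier.

159, 165, 180, 185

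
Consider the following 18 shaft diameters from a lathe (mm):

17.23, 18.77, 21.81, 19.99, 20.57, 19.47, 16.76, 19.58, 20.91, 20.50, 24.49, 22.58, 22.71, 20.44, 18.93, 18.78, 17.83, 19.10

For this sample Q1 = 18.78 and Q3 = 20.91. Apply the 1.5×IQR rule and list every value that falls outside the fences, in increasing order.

24.49

IQR = Q3 − Q1 = 20.91 − 18.78 = 2.13.
Lower fence = Q1 − 1.5·IQR = 18.78 − 3.195 = 15.585.
Upper fence = Q3 + 1.5·IQR = 20.91 + 3.195 = 24.105.
24.49 > 24.105 → outlier.
All remaining values lie within [15.585, 24.105].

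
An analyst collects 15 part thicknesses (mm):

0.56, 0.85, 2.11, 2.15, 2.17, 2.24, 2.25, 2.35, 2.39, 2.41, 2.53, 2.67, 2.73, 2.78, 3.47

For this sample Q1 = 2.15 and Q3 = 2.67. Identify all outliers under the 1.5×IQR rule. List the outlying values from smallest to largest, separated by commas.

IQR = Q3 − Q1 = 2.67 − 2.15 = 0.52.
Lower fence = Q1 − 1.5·IQR = 2.15 − 0.78 = 1.37.
Upper fence = Q3 + 1.5·IQR = 2.67 + 0.78 = 3.45.
0.56 < 1.37 → outlier.
0.85 < 1.37 → outlier.
3.47 > 3.45 → outlier.
All remaining values lie within [1.37, 3.45].

0.56, 0.85, 3.47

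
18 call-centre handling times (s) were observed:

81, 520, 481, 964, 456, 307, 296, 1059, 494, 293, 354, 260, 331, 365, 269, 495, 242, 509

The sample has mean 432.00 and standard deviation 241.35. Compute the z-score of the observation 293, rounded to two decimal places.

z = (293 − 432.00) / 241.35 = -0.58.

-0.58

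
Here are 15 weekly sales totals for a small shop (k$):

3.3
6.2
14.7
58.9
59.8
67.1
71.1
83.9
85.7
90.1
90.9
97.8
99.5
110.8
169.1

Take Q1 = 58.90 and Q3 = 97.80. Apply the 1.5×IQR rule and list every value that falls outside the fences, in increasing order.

169.1

IQR = Q3 − Q1 = 97.80 − 58.90 = 38.90.
Lower fence = Q1 − 1.5·IQR = 58.90 − 58.35 = 0.55.
Upper fence = Q3 + 1.5·IQR = 97.80 + 58.35 = 156.15.
169.1 > 156.15 → outlier.
All remaining values lie within [0.55, 156.15].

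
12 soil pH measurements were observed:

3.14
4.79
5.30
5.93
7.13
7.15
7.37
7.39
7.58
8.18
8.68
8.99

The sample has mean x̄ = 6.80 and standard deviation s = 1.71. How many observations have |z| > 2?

1

Cutoffs: x̄ ± 2s = [3.38, 10.22].
Outside the cutoffs: 3.14.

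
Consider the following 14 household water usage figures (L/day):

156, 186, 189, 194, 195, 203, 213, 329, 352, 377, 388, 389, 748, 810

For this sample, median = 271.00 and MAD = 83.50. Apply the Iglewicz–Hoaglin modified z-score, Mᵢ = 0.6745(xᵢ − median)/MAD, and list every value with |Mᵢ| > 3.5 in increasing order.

748, 810

|Mᵢ| > 3.5 ⇔ |xᵢ − 271.00| > 3.5·83.50/0.6745 = 433.28.
So outliers lie outside [-162.28, 704.28].
748: M = 3.85 → outlier.
810: M = 4.35 → outlier.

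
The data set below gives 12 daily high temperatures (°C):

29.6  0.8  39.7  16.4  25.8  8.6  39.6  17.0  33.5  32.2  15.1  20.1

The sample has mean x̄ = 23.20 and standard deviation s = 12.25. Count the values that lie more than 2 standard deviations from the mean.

Cutoffs: x̄ ± 2s = [-1.30, 47.70].
Every value lies within the cutoffs.

0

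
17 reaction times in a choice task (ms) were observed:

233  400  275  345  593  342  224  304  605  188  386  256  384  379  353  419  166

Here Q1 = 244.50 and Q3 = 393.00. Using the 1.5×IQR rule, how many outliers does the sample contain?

IQR = 148.50; fences at 244.50 − 222.75 = 21.75 and 393.00 + 222.75 = 615.75.
Every value lies within the cutoffs.

0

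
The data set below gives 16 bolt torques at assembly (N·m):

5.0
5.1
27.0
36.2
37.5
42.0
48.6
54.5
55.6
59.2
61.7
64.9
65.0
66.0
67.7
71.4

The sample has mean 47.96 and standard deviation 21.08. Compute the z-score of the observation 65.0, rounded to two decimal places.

z = (65.0 − 47.96) / 21.08 = 0.81.

0.81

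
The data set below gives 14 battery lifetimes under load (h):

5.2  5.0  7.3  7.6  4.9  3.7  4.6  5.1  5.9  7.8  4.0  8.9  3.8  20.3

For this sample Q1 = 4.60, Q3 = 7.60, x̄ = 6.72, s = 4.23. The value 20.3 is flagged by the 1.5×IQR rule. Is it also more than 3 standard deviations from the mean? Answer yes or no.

z = (20.3 − 6.72) / 4.23 = 3.21.
|z| = 3.21 > 3.

yes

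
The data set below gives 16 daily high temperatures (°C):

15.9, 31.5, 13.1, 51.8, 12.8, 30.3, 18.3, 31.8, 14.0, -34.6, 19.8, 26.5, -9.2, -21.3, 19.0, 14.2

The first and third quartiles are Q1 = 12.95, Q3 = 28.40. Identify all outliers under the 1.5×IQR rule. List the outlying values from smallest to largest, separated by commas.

-34.6, -21.3, 51.8

IQR = Q3 − Q1 = 28.40 − 12.95 = 15.45.
Lower fence = Q1 − 1.5·IQR = 12.95 − 23.175 = -10.225.
Upper fence = Q3 + 1.5·IQR = 28.40 + 23.175 = 51.575.
-34.6 < -10.225 → outlier.
-21.3 < -10.225 → outlier.
51.8 > 51.575 → outlier.
All remaining values lie within [-10.225, 51.575].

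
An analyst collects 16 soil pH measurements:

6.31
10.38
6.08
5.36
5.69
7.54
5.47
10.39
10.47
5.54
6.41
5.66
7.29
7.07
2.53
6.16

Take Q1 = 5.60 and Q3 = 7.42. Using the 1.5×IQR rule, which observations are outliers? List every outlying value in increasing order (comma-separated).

2.53, 10.38, 10.39, 10.47

IQR = Q3 − Q1 = 7.42 − 5.60 = 1.82.
Lower fence = Q1 − 1.5·IQR = 5.60 − 2.73 = 2.87.
Upper fence = Q3 + 1.5·IQR = 7.42 + 2.73 = 10.15.
2.53 < 2.87 → outlier.
10.38 > 10.15 → outlier.
10.39 > 10.15 → outlier.
10.47 > 10.15 → outlier.
All remaining values lie within [2.87, 10.15].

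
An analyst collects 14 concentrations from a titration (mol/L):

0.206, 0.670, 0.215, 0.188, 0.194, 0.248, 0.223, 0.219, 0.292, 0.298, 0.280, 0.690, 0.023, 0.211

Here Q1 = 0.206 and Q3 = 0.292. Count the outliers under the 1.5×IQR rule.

3

IQR = 0.086; fences at 0.206 − 0.129 = 0.077 and 0.292 + 0.129 = 0.421.
Outside the cutoffs: 0.023, 0.670, 0.690.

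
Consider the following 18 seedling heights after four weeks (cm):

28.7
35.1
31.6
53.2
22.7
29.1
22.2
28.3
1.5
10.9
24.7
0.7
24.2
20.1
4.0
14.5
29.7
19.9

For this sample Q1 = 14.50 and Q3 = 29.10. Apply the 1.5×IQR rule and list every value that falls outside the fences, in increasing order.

IQR = Q3 − Q1 = 29.10 − 14.50 = 14.60.
Lower fence = Q1 − 1.5·IQR = 14.50 − 21.90 = -7.40.
Upper fence = Q3 + 1.5·IQR = 29.10 + 21.90 = 51.00.
53.2 > 51.00 → outlier.
All remaining values lie within [-7.40, 51.00].

53.2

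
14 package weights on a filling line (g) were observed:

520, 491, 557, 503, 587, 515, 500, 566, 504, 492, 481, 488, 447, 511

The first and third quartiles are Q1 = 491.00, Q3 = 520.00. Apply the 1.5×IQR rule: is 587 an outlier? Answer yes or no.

IQR = Q3 − Q1 = 520.00 − 491.00 = 29.00.
Lower fence = Q1 − 1.5·IQR = 491.00 − 43.50 = 447.50.
Upper fence = Q3 + 1.5·IQR = 520.00 + 43.50 = 563.50.
587 lies above the upper fence.

yes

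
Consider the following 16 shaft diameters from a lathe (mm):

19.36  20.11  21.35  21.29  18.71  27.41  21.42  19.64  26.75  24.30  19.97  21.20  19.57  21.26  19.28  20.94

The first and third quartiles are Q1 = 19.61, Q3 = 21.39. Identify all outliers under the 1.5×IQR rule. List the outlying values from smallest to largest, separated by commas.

24.30, 26.75, 27.41

IQR = Q3 − Q1 = 21.39 − 19.61 = 1.78.
Lower fence = Q1 − 1.5·IQR = 19.61 − 2.67 = 16.94.
Upper fence = Q3 + 1.5·IQR = 21.39 + 2.67 = 24.06.
24.30 > 24.06 → outlier.
26.75 > 24.06 → outlier.
27.41 > 24.06 → outlier.
All remaining values lie within [16.94, 24.06].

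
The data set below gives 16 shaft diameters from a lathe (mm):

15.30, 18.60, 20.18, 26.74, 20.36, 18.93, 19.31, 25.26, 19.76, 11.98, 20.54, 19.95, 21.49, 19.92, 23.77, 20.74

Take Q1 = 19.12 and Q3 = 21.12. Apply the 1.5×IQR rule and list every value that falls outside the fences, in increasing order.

IQR = Q3 − Q1 = 21.12 − 19.12 = 2.00.
Lower fence = Q1 − 1.5·IQR = 19.12 − 3.00 = 16.12.
Upper fence = Q3 + 1.5·IQR = 21.12 + 3.00 = 24.12.
11.98 < 16.12 → outlier.
15.30 < 16.12 → outlier.
25.26 > 24.12 → outlier.
26.74 > 24.12 → outlier.
All remaining values lie within [16.12, 24.12].

11.98, 15.30, 25.26, 26.74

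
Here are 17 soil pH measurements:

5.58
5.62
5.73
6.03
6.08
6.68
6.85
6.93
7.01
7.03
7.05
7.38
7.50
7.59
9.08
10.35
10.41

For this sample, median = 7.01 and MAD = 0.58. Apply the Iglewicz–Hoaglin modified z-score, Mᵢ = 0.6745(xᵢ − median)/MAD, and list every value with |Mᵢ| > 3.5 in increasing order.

|Mᵢ| > 3.5 ⇔ |xᵢ − 7.01| > 3.5·0.58/0.6745 = 3.01.
So outliers lie outside [4.00, 10.02].
10.35: M = 3.88 → outlier.
10.41: M = 3.95 → outlier.

10.35, 10.41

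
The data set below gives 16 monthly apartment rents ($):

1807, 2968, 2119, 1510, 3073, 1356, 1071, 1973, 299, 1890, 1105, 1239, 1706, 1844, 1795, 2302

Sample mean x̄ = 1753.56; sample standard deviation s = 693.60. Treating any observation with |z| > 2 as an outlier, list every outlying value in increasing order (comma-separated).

299

Cutoffs at x̄ ± 2s: 1753.56 ± 2·693.60 = [366.36, 3140.76].
299: z = -2.10, |z| > 2 → outlier.
Every other value lies within [366.36, 3140.76].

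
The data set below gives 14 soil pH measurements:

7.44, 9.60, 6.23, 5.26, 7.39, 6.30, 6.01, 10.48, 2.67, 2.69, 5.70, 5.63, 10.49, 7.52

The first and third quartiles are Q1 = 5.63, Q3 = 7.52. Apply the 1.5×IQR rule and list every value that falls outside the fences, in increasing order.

2.67, 2.69, 10.48, 10.49

IQR = Q3 − Q1 = 7.52 − 5.63 = 1.89.
Lower fence = Q1 − 1.5·IQR = 5.63 − 2.835 = 2.795.
Upper fence = Q3 + 1.5·IQR = 7.52 + 2.835 = 10.355.
2.67 < 2.795 → outlier.
2.69 < 2.795 → outlier.
10.48 > 10.355 → outlier.
10.49 > 10.355 → outlier.
All remaining values lie within [2.795, 10.355].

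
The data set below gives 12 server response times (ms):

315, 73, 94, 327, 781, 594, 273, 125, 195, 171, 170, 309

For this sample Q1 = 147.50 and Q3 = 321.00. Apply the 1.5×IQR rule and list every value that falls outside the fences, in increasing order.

IQR = Q3 − Q1 = 321.00 − 147.50 = 173.50.
Lower fence = Q1 − 1.5·IQR = 147.50 − 260.25 = -112.75.
Upper fence = Q3 + 1.5·IQR = 321.00 + 260.25 = 581.25.
594 > 581.25 → outlier.
781 > 581.25 → outlier.
All remaining values lie within [-112.75, 581.25].

594, 781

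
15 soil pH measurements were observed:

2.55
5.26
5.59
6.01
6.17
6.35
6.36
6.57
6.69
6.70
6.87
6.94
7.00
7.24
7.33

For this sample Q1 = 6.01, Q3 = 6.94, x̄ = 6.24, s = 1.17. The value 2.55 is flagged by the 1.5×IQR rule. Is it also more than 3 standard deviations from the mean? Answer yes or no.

z = (2.55 − 6.24) / 1.17 = -3.15.
|z| = 3.15 > 3.

yes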